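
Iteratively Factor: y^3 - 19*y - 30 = (y - 5)*(y^2 + 5*y + 6) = (y - 5)*(y + 2)*(y + 3)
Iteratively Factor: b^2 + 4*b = (b + 4)*(b)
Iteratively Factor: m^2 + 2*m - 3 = (m + 3)*(m - 1)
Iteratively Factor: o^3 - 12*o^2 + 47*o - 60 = (o - 3)*(o^2 - 9*o + 20) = (o - 5)*(o - 3)*(o - 4)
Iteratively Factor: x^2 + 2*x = (x)*(x + 2)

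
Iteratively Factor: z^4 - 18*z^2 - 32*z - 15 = (z - 5)*(z^3 + 5*z^2 + 7*z + 3) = (z - 5)*(z + 1)*(z^2 + 4*z + 3) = (z - 5)*(z + 1)*(z + 3)*(z + 1)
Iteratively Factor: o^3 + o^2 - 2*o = (o)*(o^2 + o - 2) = o*(o + 2)*(o - 1)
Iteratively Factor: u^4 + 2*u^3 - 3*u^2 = (u + 3)*(u^3 - u^2) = (u - 1)*(u + 3)*(u^2) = u*(u - 1)*(u + 3)*(u)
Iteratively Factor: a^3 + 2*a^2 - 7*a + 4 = (a - 1)*(a^2 + 3*a - 4) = (a - 1)*(a + 4)*(a - 1)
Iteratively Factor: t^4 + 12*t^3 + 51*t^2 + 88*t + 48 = (t + 4)*(t^3 + 8*t^2 + 19*t + 12) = (t + 3)*(t + 4)*(t^2 + 5*t + 4) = (t + 3)*(t + 4)^2*(t + 1)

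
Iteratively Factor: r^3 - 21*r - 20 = (r + 4)*(r^2 - 4*r - 5) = (r - 5)*(r + 4)*(r + 1)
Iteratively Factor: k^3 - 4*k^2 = (k - 4)*(k^2) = k*(k - 4)*(k)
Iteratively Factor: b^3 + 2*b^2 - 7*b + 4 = (b - 1)*(b^2 + 3*b - 4) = (b - 1)^2*(b + 4)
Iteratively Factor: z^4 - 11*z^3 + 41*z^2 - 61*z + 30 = (z - 2)*(z^3 - 9*z^2 + 23*z - 15) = (z - 5)*(z - 2)*(z^2 - 4*z + 3) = (z - 5)*(z - 2)*(z - 1)*(z - 3)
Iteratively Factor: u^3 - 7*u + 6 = (u - 2)*(u^2 + 2*u - 3) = (u - 2)*(u + 3)*(u - 1)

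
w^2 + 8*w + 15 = (w + 3)*(w + 5)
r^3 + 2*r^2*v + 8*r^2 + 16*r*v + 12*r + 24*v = (r + 2)*(r + 6)*(r + 2*v)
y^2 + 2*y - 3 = (y - 1)*(y + 3)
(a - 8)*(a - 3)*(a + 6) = a^3 - 5*a^2 - 42*a + 144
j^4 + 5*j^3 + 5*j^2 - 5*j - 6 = (j - 1)*(j + 1)*(j + 2)*(j + 3)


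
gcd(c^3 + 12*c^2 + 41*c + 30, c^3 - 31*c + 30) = c + 6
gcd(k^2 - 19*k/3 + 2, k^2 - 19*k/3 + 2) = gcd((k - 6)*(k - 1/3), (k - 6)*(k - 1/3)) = k^2 - 19*k/3 + 2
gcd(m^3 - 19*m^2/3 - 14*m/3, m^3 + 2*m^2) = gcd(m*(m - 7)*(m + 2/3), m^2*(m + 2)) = m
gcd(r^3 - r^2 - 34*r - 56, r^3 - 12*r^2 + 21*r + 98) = r^2 - 5*r - 14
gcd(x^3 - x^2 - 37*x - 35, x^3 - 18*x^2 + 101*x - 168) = x - 7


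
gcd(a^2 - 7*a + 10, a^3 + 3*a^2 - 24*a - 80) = a - 5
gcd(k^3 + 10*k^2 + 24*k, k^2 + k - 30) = k + 6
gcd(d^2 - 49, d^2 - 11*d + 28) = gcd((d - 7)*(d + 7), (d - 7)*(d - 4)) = d - 7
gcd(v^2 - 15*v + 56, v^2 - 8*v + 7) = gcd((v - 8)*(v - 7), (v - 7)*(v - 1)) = v - 7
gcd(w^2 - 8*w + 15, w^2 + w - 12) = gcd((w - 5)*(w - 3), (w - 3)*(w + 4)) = w - 3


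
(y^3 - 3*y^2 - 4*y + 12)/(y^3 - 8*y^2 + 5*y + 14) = (y^2 - y - 6)/(y^2 - 6*y - 7)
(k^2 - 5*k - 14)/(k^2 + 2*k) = (k - 7)/k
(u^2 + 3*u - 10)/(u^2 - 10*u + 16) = (u + 5)/(u - 8)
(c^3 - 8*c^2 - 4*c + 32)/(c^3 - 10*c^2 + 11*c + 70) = (c^2 - 10*c + 16)/(c^2 - 12*c + 35)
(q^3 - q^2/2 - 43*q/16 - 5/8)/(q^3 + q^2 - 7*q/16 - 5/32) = 2*(q - 2)/(2*q - 1)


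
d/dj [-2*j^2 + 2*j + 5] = 2 - 4*j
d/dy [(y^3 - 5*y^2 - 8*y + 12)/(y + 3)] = 2*(y^3 + 2*y^2 - 15*y - 18)/(y^2 + 6*y + 9)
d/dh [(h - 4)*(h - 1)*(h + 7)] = 3*h^2 + 4*h - 31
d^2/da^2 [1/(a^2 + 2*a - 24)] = 2*(-a^2 - 2*a + 4*(a + 1)^2 + 24)/(a^2 + 2*a - 24)^3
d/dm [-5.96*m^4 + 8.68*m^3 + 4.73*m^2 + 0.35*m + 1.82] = -23.84*m^3 + 26.04*m^2 + 9.46*m + 0.35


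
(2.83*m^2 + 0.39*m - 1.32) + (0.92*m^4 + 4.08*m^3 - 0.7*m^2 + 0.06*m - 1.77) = 0.92*m^4 + 4.08*m^3 + 2.13*m^2 + 0.45*m - 3.09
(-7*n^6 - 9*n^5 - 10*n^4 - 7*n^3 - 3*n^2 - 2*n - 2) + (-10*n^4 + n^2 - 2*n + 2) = -7*n^6 - 9*n^5 - 20*n^4 - 7*n^3 - 2*n^2 - 4*n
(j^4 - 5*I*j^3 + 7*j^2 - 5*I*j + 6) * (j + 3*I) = j^5 - 2*I*j^4 + 22*j^3 + 16*I*j^2 + 21*j + 18*I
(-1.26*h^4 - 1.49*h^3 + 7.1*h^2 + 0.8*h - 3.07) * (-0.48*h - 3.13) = 0.6048*h^5 + 4.659*h^4 + 1.2557*h^3 - 22.607*h^2 - 1.0304*h + 9.6091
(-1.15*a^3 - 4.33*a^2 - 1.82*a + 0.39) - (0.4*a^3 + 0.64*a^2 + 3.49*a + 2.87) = -1.55*a^3 - 4.97*a^2 - 5.31*a - 2.48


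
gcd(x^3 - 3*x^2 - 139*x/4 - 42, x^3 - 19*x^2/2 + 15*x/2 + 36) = x^2 - 13*x/2 - 12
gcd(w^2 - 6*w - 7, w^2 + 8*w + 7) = w + 1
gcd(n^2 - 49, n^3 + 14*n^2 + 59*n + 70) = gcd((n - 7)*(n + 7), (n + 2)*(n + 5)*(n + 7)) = n + 7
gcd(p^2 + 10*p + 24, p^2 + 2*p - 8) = p + 4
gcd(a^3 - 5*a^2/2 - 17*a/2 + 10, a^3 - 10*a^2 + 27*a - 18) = a - 1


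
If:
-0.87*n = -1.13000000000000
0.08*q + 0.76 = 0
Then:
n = 1.30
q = -9.50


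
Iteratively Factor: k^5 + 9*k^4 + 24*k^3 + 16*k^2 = (k + 4)*(k^4 + 5*k^3 + 4*k^2) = (k + 1)*(k + 4)*(k^3 + 4*k^2) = k*(k + 1)*(k + 4)*(k^2 + 4*k) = k*(k + 1)*(k + 4)^2*(k)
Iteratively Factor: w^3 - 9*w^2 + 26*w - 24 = (w - 2)*(w^2 - 7*w + 12) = (w - 3)*(w - 2)*(w - 4)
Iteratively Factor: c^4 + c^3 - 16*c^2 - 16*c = (c)*(c^3 + c^2 - 16*c - 16) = c*(c + 1)*(c^2 - 16) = c*(c + 1)*(c + 4)*(c - 4)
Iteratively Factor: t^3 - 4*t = (t)*(t^2 - 4) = t*(t - 2)*(t + 2)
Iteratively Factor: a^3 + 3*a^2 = (a)*(a^2 + 3*a) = a^2*(a + 3)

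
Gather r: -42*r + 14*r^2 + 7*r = 14*r^2 - 35*r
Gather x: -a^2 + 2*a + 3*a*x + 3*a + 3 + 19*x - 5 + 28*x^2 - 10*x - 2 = -a^2 + 5*a + 28*x^2 + x*(3*a + 9) - 4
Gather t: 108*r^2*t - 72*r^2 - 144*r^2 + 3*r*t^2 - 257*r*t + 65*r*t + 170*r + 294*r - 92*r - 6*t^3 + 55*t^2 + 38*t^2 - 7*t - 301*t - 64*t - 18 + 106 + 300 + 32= -216*r^2 + 372*r - 6*t^3 + t^2*(3*r + 93) + t*(108*r^2 - 192*r - 372) + 420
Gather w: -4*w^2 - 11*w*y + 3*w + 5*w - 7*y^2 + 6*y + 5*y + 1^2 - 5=-4*w^2 + w*(8 - 11*y) - 7*y^2 + 11*y - 4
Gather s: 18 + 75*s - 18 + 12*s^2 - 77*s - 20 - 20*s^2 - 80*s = -8*s^2 - 82*s - 20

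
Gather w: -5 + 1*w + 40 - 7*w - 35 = -6*w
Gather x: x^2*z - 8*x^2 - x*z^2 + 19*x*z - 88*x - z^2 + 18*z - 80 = x^2*(z - 8) + x*(-z^2 + 19*z - 88) - z^2 + 18*z - 80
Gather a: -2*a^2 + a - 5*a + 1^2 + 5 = -2*a^2 - 4*a + 6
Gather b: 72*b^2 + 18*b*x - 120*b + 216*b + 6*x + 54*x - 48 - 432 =72*b^2 + b*(18*x + 96) + 60*x - 480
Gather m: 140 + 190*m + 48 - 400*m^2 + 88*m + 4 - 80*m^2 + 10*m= -480*m^2 + 288*m + 192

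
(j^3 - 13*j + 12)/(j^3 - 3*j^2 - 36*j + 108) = (j^2 + 3*j - 4)/(j^2 - 36)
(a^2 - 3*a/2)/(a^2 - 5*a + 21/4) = 2*a/(2*a - 7)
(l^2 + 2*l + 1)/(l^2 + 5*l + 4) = (l + 1)/(l + 4)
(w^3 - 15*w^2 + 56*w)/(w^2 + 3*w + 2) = w*(w^2 - 15*w + 56)/(w^2 + 3*w + 2)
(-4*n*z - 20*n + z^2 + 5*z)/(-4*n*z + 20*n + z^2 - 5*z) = (z + 5)/(z - 5)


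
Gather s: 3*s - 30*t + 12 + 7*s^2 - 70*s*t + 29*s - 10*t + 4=7*s^2 + s*(32 - 70*t) - 40*t + 16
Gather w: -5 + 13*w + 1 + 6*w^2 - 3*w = 6*w^2 + 10*w - 4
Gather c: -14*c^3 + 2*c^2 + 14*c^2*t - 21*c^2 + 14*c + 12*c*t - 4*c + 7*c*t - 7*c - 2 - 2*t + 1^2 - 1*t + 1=-14*c^3 + c^2*(14*t - 19) + c*(19*t + 3) - 3*t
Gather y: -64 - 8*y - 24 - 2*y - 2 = -10*y - 90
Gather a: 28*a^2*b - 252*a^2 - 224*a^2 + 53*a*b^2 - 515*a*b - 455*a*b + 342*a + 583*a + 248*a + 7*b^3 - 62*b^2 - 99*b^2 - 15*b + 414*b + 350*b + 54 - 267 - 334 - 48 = a^2*(28*b - 476) + a*(53*b^2 - 970*b + 1173) + 7*b^3 - 161*b^2 + 749*b - 595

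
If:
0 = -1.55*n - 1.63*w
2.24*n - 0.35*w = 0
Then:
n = 0.00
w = 0.00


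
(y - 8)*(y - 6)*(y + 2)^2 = y^4 - 10*y^3 - 4*y^2 + 136*y + 192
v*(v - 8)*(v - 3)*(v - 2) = v^4 - 13*v^3 + 46*v^2 - 48*v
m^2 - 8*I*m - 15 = (m - 5*I)*(m - 3*I)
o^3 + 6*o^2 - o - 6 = (o - 1)*(o + 1)*(o + 6)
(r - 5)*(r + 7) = r^2 + 2*r - 35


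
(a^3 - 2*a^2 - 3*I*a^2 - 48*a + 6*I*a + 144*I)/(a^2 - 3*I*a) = a - 2 - 48/a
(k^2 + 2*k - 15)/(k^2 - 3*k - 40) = (k - 3)/(k - 8)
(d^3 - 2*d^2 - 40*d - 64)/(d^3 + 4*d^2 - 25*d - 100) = (d^2 - 6*d - 16)/(d^2 - 25)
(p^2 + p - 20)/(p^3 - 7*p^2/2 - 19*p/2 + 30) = 2*(p + 5)/(2*p^2 + p - 15)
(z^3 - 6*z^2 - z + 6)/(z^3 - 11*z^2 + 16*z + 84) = (z^2 - 1)/(z^2 - 5*z - 14)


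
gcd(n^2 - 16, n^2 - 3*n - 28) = n + 4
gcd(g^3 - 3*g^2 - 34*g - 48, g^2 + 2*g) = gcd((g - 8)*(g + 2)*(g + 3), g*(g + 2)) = g + 2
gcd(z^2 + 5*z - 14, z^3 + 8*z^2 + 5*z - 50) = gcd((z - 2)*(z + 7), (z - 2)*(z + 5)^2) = z - 2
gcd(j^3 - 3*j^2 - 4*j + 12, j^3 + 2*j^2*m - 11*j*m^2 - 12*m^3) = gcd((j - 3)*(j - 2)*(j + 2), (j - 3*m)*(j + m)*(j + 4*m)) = 1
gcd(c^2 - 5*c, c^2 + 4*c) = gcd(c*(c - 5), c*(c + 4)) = c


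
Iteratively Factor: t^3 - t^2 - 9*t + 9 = (t + 3)*(t^2 - 4*t + 3) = (t - 1)*(t + 3)*(t - 3)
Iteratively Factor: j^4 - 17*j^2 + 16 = (j - 4)*(j^3 + 4*j^2 - j - 4) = (j - 4)*(j + 1)*(j^2 + 3*j - 4) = (j - 4)*(j - 1)*(j + 1)*(j + 4)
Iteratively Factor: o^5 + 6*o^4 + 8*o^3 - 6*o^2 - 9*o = (o + 1)*(o^4 + 5*o^3 + 3*o^2 - 9*o) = o*(o + 1)*(o^3 + 5*o^2 + 3*o - 9) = o*(o + 1)*(o + 3)*(o^2 + 2*o - 3) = o*(o + 1)*(o + 3)^2*(o - 1)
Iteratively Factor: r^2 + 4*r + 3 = (r + 1)*(r + 3)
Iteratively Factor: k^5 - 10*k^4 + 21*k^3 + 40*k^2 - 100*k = (k - 5)*(k^4 - 5*k^3 - 4*k^2 + 20*k) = k*(k - 5)*(k^3 - 5*k^2 - 4*k + 20) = k*(k - 5)*(k - 2)*(k^2 - 3*k - 10) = k*(k - 5)*(k - 2)*(k + 2)*(k - 5)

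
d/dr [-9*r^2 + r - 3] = 1 - 18*r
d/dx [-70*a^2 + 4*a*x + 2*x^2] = 4*a + 4*x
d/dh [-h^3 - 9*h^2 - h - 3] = -3*h^2 - 18*h - 1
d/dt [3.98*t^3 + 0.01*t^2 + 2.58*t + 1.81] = 11.94*t^2 + 0.02*t + 2.58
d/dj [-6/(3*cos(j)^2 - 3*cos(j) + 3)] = 2*(1 - 2*cos(j))*sin(j)/(sin(j)^2 + cos(j) - 2)^2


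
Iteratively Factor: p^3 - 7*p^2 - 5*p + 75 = (p + 3)*(p^2 - 10*p + 25) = (p - 5)*(p + 3)*(p - 5)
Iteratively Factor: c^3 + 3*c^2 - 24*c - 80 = (c + 4)*(c^2 - c - 20) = (c - 5)*(c + 4)*(c + 4)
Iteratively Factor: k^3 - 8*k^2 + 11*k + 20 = (k - 4)*(k^2 - 4*k - 5) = (k - 4)*(k + 1)*(k - 5)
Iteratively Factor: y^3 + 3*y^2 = (y)*(y^2 + 3*y) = y*(y + 3)*(y)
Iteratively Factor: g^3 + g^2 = (g)*(g^2 + g) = g^2*(g + 1)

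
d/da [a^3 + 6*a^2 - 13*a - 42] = 3*a^2 + 12*a - 13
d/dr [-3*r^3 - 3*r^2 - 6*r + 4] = -9*r^2 - 6*r - 6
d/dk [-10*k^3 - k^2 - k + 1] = -30*k^2 - 2*k - 1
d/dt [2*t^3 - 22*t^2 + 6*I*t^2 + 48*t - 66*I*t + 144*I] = 6*t^2 + t*(-44 + 12*I) + 48 - 66*I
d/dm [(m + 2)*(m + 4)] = 2*m + 6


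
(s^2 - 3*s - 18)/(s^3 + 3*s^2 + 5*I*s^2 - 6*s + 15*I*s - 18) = (s - 6)/(s^2 + 5*I*s - 6)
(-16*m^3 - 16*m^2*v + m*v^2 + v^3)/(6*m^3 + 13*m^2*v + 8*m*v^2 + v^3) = (-16*m^2 + v^2)/(6*m^2 + 7*m*v + v^2)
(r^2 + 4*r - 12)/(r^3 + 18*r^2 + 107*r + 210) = (r - 2)/(r^2 + 12*r + 35)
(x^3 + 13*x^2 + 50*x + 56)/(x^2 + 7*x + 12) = (x^2 + 9*x + 14)/(x + 3)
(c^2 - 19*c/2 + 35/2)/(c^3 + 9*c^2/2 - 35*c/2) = (c - 7)/(c*(c + 7))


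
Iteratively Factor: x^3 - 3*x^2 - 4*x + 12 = (x + 2)*(x^2 - 5*x + 6) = (x - 3)*(x + 2)*(x - 2)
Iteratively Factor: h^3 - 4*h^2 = (h)*(h^2 - 4*h) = h^2*(h - 4)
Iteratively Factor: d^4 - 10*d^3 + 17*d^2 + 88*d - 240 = (d - 4)*(d^3 - 6*d^2 - 7*d + 60) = (d - 4)^2*(d^2 - 2*d - 15) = (d - 4)^2*(d + 3)*(d - 5)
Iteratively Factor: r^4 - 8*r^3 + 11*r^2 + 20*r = (r + 1)*(r^3 - 9*r^2 + 20*r) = (r - 5)*(r + 1)*(r^2 - 4*r) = (r - 5)*(r - 4)*(r + 1)*(r)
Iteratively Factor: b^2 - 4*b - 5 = (b + 1)*(b - 5)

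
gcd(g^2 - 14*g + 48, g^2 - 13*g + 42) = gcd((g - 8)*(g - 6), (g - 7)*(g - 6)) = g - 6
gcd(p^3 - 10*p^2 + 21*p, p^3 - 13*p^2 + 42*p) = p^2 - 7*p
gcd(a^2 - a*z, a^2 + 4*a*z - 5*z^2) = -a + z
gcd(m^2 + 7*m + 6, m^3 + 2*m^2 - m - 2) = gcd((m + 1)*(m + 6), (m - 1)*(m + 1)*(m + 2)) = m + 1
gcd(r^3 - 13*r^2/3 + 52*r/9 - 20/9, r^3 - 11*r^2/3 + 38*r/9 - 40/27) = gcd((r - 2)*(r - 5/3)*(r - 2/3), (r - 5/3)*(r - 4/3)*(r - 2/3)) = r^2 - 7*r/3 + 10/9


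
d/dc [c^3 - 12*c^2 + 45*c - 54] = 3*c^2 - 24*c + 45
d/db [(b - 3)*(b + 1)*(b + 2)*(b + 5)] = 4*b^3 + 15*b^2 - 14*b - 41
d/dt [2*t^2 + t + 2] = 4*t + 1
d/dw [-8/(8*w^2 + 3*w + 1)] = 8*(16*w + 3)/(8*w^2 + 3*w + 1)^2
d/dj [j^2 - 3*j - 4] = 2*j - 3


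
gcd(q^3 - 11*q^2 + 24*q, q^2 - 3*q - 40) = q - 8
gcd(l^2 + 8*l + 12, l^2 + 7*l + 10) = l + 2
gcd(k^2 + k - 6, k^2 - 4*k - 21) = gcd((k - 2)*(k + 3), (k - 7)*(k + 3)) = k + 3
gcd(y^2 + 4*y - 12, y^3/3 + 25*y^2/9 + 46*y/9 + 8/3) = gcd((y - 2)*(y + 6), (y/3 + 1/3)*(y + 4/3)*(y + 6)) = y + 6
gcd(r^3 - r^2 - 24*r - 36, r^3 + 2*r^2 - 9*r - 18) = r^2 + 5*r + 6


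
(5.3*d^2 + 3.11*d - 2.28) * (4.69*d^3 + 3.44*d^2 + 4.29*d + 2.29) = 24.857*d^5 + 32.8179*d^4 + 22.7422*d^3 + 17.6357*d^2 - 2.6593*d - 5.2212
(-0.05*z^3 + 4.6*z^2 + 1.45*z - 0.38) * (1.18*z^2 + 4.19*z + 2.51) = -0.059*z^5 + 5.2185*z^4 + 20.8595*z^3 + 17.1731*z^2 + 2.0473*z - 0.9538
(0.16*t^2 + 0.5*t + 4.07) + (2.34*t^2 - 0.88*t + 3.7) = 2.5*t^2 - 0.38*t + 7.77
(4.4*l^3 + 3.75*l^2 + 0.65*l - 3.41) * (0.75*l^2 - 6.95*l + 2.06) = 3.3*l^5 - 27.7675*l^4 - 16.511*l^3 + 0.65*l^2 + 25.0385*l - 7.0246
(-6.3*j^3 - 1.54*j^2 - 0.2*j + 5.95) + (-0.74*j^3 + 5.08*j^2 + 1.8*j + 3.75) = -7.04*j^3 + 3.54*j^2 + 1.6*j + 9.7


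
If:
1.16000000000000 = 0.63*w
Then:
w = 1.84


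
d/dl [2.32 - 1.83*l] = -1.83000000000000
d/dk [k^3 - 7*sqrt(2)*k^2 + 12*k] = 3*k^2 - 14*sqrt(2)*k + 12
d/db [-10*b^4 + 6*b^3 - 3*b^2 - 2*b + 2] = -40*b^3 + 18*b^2 - 6*b - 2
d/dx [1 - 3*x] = -3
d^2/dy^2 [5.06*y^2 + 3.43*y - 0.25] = 10.1200000000000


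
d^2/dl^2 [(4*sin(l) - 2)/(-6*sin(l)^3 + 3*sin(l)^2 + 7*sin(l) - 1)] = 2*(288*sin(l)^7 - 432*sin(l)^6 + 120*sin(l)^5 + 498*sin(l)^4 - 465*sin(l)^3 - 101*sin(l)^2 + 49*sin(l) + 76)/(6*sin(l)^3 - 3*sin(l)^2 - 7*sin(l) + 1)^3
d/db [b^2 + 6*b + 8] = 2*b + 6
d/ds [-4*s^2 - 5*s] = -8*s - 5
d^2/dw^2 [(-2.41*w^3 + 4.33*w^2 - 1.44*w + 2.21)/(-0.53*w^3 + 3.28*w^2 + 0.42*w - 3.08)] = (5.94649400000002*w^6 + 5.64577199999991*w^5 - 75.4614*w^4 + 253.525024*w^3 - 449.078388*w^2 + 227.836728*w - 123.858952)/(0.148877*w^9 - 2.764056*w^8 + 16.751922*w^7 - 28.311268*w^6 - 45.40074*w^5 + 93.558192*w^4 + 40.467336*w^3 - 91.71624*w^2 - 11.952864*w + 29.218112)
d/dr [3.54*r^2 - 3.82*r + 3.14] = 7.08*r - 3.82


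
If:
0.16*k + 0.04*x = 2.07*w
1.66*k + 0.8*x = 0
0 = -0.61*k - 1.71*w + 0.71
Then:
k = 1.05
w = 0.04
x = -2.19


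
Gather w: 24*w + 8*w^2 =8*w^2 + 24*w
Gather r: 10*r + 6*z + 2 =10*r + 6*z + 2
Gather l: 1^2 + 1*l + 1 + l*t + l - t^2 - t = l*(t + 2) - t^2 - t + 2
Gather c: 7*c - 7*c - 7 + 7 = 0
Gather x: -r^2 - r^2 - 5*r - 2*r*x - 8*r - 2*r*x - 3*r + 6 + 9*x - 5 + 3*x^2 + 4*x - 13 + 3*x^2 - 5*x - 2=-2*r^2 - 16*r + 6*x^2 + x*(8 - 4*r) - 14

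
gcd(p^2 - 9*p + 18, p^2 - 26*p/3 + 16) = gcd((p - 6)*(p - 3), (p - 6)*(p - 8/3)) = p - 6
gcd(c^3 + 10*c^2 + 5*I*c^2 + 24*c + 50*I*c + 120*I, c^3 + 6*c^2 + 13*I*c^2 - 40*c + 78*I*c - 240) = c^2 + c*(6 + 5*I) + 30*I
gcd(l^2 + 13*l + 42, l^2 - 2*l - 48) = l + 6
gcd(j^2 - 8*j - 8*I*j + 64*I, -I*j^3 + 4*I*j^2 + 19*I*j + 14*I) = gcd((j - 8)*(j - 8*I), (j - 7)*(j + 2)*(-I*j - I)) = 1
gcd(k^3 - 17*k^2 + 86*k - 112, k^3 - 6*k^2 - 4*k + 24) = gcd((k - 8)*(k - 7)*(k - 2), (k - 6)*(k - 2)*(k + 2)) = k - 2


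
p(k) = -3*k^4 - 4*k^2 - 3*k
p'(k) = -12*k^3 - 8*k - 3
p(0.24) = -0.96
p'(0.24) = -5.09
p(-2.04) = -62.48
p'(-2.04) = 115.20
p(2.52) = -153.94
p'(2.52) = -215.20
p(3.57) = -548.99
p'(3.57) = -577.55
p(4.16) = -980.15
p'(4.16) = -900.18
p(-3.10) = -306.20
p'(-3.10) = 379.29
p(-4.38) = -1167.72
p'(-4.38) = 1040.37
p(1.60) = -34.70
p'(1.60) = -64.95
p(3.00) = -288.00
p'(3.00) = -351.00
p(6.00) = -4050.00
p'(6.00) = -2643.00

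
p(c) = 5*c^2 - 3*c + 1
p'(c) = 10*c - 3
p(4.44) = 86.25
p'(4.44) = 41.40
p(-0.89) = 7.63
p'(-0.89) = -11.90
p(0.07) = 0.81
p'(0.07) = -2.30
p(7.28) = 244.15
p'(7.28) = 69.80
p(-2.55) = 41.16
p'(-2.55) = -28.50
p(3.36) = 47.37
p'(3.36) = 30.60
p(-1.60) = 18.60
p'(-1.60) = -19.00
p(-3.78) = 83.78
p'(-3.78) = -40.80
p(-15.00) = 1171.00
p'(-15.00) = -153.00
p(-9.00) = 433.00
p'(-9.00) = -93.00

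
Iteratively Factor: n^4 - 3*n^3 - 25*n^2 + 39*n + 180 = (n + 3)*(n^3 - 6*n^2 - 7*n + 60) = (n - 4)*(n + 3)*(n^2 - 2*n - 15) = (n - 5)*(n - 4)*(n + 3)*(n + 3)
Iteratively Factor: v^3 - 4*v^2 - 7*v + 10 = (v - 5)*(v^2 + v - 2) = (v - 5)*(v - 1)*(v + 2)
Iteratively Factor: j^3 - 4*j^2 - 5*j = (j - 5)*(j^2 + j) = (j - 5)*(j + 1)*(j)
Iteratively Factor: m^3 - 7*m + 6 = (m - 1)*(m^2 + m - 6) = (m - 1)*(m + 3)*(m - 2)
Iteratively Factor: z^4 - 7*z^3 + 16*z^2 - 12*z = (z)*(z^3 - 7*z^2 + 16*z - 12) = z*(z - 2)*(z^2 - 5*z + 6) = z*(z - 3)*(z - 2)*(z - 2)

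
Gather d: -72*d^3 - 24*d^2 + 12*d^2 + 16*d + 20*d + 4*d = -72*d^3 - 12*d^2 + 40*d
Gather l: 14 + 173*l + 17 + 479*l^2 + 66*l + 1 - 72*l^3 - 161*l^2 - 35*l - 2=-72*l^3 + 318*l^2 + 204*l + 30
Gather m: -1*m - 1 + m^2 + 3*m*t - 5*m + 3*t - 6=m^2 + m*(3*t - 6) + 3*t - 7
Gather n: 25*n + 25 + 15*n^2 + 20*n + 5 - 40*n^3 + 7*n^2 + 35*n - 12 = -40*n^3 + 22*n^2 + 80*n + 18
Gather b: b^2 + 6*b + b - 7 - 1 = b^2 + 7*b - 8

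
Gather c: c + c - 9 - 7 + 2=2*c - 14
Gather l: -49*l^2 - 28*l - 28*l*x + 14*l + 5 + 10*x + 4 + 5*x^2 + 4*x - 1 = -49*l^2 + l*(-28*x - 14) + 5*x^2 + 14*x + 8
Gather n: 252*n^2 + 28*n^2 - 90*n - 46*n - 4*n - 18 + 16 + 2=280*n^2 - 140*n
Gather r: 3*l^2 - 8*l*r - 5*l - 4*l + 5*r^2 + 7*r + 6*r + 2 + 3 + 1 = 3*l^2 - 9*l + 5*r^2 + r*(13 - 8*l) + 6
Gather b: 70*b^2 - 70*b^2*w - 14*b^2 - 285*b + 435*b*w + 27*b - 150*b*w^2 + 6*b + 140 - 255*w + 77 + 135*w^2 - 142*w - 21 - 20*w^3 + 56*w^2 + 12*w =b^2*(56 - 70*w) + b*(-150*w^2 + 435*w - 252) - 20*w^3 + 191*w^2 - 385*w + 196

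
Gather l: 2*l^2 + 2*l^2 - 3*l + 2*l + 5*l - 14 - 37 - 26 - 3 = 4*l^2 + 4*l - 80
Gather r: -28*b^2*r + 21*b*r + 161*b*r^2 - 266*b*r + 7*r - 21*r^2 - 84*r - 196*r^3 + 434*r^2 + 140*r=-196*r^3 + r^2*(161*b + 413) + r*(-28*b^2 - 245*b + 63)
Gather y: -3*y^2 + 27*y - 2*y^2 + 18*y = -5*y^2 + 45*y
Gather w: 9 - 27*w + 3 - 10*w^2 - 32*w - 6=-10*w^2 - 59*w + 6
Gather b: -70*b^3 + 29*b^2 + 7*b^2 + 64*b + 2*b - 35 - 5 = -70*b^3 + 36*b^2 + 66*b - 40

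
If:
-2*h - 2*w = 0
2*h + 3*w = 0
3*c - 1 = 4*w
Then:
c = 1/3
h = 0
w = 0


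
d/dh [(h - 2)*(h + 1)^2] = 3*h^2 - 3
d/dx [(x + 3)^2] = 2*x + 6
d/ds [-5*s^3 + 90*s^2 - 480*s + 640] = -15*s^2 + 180*s - 480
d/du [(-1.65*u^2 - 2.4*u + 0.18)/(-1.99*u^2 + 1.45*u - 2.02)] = (-7.1685*u^2 + 7.3824*u + 4.587)/(3.9601*u^4 - 5.771*u^3 + 10.1421*u^2 - 5.858*u + 4.0804)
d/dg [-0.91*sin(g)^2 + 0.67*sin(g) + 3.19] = (0.67 - 1.82*sin(g))*cos(g)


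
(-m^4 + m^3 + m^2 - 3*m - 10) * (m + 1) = -m^5 + 2*m^3 - 2*m^2 - 13*m - 10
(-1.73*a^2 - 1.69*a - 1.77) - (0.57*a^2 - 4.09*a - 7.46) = -2.3*a^2 + 2.4*a + 5.69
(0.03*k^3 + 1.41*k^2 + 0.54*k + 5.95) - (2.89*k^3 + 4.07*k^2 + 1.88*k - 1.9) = -2.86*k^3 - 2.66*k^2 - 1.34*k + 7.85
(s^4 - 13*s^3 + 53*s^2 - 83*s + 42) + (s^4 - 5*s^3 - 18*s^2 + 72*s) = 2*s^4 - 18*s^3 + 35*s^2 - 11*s + 42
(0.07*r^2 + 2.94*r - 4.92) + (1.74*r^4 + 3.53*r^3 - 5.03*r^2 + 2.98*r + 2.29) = 1.74*r^4 + 3.53*r^3 - 4.96*r^2 + 5.92*r - 2.63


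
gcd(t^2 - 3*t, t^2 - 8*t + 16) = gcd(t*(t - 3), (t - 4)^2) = 1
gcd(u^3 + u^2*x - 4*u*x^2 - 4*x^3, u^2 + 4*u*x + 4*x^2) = u + 2*x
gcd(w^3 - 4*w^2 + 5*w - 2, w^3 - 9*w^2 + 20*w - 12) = w^2 - 3*w + 2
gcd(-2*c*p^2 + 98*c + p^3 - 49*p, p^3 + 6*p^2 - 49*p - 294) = p^2 - 49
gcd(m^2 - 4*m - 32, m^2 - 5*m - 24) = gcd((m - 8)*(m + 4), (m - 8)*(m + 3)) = m - 8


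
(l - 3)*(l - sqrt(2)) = l^2 - 3*l - sqrt(2)*l + 3*sqrt(2)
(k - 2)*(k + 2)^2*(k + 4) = k^4 + 6*k^3 + 4*k^2 - 24*k - 32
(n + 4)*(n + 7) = n^2 + 11*n + 28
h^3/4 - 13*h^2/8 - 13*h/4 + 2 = (h/4 + 1/2)*(h - 8)*(h - 1/2)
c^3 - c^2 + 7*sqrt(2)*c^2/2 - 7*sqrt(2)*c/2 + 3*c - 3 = (c - 1)*(c + sqrt(2)/2)*(c + 3*sqrt(2))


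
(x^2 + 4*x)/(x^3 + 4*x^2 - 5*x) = (x + 4)/(x^2 + 4*x - 5)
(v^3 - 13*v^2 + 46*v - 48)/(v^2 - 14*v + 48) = (v^2 - 5*v + 6)/(v - 6)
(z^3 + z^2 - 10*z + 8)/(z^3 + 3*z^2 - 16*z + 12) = (z + 4)/(z + 6)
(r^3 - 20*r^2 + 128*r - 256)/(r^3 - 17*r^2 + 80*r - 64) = (r - 4)/(r - 1)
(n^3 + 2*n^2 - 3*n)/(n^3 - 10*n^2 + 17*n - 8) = n*(n + 3)/(n^2 - 9*n + 8)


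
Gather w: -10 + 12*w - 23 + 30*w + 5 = 42*w - 28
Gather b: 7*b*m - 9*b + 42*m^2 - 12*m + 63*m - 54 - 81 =b*(7*m - 9) + 42*m^2 + 51*m - 135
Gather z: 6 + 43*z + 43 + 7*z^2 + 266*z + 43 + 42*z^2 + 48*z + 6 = 49*z^2 + 357*z + 98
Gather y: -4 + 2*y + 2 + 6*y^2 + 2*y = 6*y^2 + 4*y - 2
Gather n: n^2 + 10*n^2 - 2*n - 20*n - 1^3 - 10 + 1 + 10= 11*n^2 - 22*n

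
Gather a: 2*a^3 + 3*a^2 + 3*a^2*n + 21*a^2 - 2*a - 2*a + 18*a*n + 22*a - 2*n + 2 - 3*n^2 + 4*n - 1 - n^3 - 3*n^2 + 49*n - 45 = 2*a^3 + a^2*(3*n + 24) + a*(18*n + 18) - n^3 - 6*n^2 + 51*n - 44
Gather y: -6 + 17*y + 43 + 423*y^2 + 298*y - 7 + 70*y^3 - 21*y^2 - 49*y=70*y^3 + 402*y^2 + 266*y + 30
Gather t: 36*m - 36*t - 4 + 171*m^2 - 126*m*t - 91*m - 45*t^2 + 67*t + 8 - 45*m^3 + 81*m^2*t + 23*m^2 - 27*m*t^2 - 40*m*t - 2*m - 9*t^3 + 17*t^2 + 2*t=-45*m^3 + 194*m^2 - 57*m - 9*t^3 + t^2*(-27*m - 28) + t*(81*m^2 - 166*m + 33) + 4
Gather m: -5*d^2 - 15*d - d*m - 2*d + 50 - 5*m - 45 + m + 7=-5*d^2 - 17*d + m*(-d - 4) + 12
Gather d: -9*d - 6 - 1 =-9*d - 7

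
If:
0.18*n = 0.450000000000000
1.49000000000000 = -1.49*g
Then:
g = -1.00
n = 2.50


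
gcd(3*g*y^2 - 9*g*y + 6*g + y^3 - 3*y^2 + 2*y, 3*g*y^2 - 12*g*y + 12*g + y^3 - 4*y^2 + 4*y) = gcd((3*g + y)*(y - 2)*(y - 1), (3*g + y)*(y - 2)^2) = 3*g*y - 6*g + y^2 - 2*y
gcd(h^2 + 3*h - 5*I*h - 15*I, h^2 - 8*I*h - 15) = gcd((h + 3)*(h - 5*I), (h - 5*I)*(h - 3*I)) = h - 5*I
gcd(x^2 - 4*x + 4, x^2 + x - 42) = 1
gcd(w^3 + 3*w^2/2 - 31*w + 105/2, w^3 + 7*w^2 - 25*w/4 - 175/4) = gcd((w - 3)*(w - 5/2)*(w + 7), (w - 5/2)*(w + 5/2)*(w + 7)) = w^2 + 9*w/2 - 35/2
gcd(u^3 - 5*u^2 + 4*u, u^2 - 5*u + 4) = u^2 - 5*u + 4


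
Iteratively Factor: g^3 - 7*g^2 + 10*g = (g)*(g^2 - 7*g + 10) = g*(g - 2)*(g - 5)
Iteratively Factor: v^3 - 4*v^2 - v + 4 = (v + 1)*(v^2 - 5*v + 4) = (v - 1)*(v + 1)*(v - 4)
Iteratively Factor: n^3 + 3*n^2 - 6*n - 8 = (n + 4)*(n^2 - n - 2) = (n - 2)*(n + 4)*(n + 1)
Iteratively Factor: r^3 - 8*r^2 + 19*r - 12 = (r - 3)*(r^2 - 5*r + 4) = (r - 3)*(r - 1)*(r - 4)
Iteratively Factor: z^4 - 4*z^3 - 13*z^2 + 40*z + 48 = (z + 3)*(z^3 - 7*z^2 + 8*z + 16) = (z + 1)*(z + 3)*(z^2 - 8*z + 16) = (z - 4)*(z + 1)*(z + 3)*(z - 4)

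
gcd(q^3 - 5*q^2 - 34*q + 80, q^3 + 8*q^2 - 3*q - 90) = q + 5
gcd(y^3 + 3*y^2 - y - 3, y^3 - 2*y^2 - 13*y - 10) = y + 1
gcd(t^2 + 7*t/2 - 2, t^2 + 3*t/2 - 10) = t + 4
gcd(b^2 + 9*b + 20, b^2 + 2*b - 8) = b + 4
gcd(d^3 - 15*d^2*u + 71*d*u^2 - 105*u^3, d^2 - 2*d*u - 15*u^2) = -d + 5*u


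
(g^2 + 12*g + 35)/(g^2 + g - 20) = (g + 7)/(g - 4)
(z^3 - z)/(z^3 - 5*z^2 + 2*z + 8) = z*(z - 1)/(z^2 - 6*z + 8)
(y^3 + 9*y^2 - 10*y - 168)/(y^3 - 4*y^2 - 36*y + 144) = (y + 7)/(y - 6)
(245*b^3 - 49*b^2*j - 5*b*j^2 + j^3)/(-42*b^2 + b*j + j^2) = (-35*b^2 + 12*b*j - j^2)/(6*b - j)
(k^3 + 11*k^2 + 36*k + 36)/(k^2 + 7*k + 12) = (k^2 + 8*k + 12)/(k + 4)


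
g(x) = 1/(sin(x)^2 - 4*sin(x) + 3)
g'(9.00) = -1.25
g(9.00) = 0.66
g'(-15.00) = -0.11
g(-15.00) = 0.17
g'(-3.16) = -0.46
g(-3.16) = 0.34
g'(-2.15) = -0.06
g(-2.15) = 0.14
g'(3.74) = -0.14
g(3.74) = 0.18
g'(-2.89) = -0.26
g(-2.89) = 0.25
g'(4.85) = 0.01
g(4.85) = 0.13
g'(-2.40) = -0.10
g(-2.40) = 0.16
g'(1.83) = -114.81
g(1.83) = 14.72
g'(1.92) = -46.92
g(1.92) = 8.04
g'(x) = (-2*sin(x)*cos(x) + 4*cos(x))/(sin(x)^2 - 4*sin(x) + 3)^2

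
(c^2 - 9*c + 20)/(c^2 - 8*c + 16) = (c - 5)/(c - 4)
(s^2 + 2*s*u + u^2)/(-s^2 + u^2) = (-s - u)/(s - u)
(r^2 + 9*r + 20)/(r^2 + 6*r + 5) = (r + 4)/(r + 1)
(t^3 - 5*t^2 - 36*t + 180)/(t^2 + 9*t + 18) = (t^2 - 11*t + 30)/(t + 3)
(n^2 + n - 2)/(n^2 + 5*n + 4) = (n^2 + n - 2)/(n^2 + 5*n + 4)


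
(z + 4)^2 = z^2 + 8*z + 16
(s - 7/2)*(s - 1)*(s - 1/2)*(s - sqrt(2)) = s^4 - 5*s^3 - sqrt(2)*s^3 + 23*s^2/4 + 5*sqrt(2)*s^2 - 23*sqrt(2)*s/4 - 7*s/4 + 7*sqrt(2)/4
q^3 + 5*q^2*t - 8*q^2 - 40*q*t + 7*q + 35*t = (q - 7)*(q - 1)*(q + 5*t)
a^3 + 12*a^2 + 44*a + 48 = (a + 2)*(a + 4)*(a + 6)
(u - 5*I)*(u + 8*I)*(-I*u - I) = -I*u^3 + 3*u^2 - I*u^2 + 3*u - 40*I*u - 40*I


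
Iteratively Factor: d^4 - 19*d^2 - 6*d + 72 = (d + 3)*(d^3 - 3*d^2 - 10*d + 24) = (d + 3)^2*(d^2 - 6*d + 8) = (d - 2)*(d + 3)^2*(d - 4)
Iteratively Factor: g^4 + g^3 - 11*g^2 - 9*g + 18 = (g - 3)*(g^3 + 4*g^2 + g - 6) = (g - 3)*(g + 3)*(g^2 + g - 2) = (g - 3)*(g + 2)*(g + 3)*(g - 1)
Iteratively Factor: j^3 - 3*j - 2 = (j + 1)*(j^2 - j - 2) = (j - 2)*(j + 1)*(j + 1)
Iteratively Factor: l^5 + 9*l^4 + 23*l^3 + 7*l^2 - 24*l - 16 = (l + 4)*(l^4 + 5*l^3 + 3*l^2 - 5*l - 4) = (l + 4)^2*(l^3 + l^2 - l - 1) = (l + 1)*(l + 4)^2*(l^2 - 1) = (l - 1)*(l + 1)*(l + 4)^2*(l + 1)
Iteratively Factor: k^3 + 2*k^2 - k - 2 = (k - 1)*(k^2 + 3*k + 2) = (k - 1)*(k + 2)*(k + 1)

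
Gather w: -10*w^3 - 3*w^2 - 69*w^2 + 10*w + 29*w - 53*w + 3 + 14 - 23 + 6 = -10*w^3 - 72*w^2 - 14*w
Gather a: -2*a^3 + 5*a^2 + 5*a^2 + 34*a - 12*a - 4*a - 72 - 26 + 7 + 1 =-2*a^3 + 10*a^2 + 18*a - 90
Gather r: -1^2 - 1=-2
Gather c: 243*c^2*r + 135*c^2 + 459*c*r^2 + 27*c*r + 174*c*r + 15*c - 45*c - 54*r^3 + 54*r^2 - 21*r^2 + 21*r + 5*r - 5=c^2*(243*r + 135) + c*(459*r^2 + 201*r - 30) - 54*r^3 + 33*r^2 + 26*r - 5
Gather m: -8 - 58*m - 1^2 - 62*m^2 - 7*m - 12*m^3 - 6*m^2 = -12*m^3 - 68*m^2 - 65*m - 9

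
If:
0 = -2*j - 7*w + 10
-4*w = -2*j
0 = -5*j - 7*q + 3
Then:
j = 20/11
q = -67/77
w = 10/11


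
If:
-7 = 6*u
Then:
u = -7/6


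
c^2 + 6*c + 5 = (c + 1)*(c + 5)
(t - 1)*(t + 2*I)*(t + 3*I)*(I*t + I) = I*t^4 - 5*t^3 - 7*I*t^2 + 5*t + 6*I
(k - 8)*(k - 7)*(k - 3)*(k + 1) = k^4 - 17*k^3 + 83*k^2 - 67*k - 168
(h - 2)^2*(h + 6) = h^3 + 2*h^2 - 20*h + 24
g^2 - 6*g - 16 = (g - 8)*(g + 2)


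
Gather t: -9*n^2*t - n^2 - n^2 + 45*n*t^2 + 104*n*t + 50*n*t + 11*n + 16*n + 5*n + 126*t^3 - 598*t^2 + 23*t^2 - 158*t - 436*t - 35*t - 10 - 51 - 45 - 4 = -2*n^2 + 32*n + 126*t^3 + t^2*(45*n - 575) + t*(-9*n^2 + 154*n - 629) - 110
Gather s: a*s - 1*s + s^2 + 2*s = s^2 + s*(a + 1)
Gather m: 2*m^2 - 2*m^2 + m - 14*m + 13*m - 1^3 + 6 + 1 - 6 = 0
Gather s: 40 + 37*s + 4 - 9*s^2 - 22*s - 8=-9*s^2 + 15*s + 36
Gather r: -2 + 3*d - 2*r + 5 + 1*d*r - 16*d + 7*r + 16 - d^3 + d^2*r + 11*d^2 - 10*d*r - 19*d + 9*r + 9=-d^3 + 11*d^2 - 32*d + r*(d^2 - 9*d + 14) + 28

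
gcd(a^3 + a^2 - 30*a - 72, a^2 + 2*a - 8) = a + 4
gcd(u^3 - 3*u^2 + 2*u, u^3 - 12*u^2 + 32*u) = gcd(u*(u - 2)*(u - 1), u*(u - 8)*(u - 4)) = u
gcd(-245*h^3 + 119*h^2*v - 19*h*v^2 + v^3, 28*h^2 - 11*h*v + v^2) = -7*h + v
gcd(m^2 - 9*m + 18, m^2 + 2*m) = 1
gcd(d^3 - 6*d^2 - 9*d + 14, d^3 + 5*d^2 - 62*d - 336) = 1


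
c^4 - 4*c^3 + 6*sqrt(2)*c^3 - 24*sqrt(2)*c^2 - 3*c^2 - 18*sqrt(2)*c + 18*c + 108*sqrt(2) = (c - 3)^2*(c + 2)*(c + 6*sqrt(2))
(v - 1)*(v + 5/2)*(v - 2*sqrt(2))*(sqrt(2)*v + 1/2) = sqrt(2)*v^4 - 7*v^3/2 + 3*sqrt(2)*v^3/2 - 21*v^2/4 - 7*sqrt(2)*v^2/2 - 3*sqrt(2)*v/2 + 35*v/4 + 5*sqrt(2)/2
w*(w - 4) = w^2 - 4*w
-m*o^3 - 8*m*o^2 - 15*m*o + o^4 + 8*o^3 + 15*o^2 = o*(-m + o)*(o + 3)*(o + 5)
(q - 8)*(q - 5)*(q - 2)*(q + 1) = q^4 - 14*q^3 + 51*q^2 - 14*q - 80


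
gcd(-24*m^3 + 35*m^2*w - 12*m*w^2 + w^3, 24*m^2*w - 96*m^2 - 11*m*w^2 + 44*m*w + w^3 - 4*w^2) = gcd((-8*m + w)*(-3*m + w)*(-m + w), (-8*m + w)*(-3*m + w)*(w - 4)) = 24*m^2 - 11*m*w + w^2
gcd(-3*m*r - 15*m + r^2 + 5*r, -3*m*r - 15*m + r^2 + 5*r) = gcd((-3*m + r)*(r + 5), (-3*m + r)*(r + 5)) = -3*m*r - 15*m + r^2 + 5*r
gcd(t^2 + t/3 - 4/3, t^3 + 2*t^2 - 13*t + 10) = t - 1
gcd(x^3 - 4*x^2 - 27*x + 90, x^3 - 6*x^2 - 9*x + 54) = x^2 - 9*x + 18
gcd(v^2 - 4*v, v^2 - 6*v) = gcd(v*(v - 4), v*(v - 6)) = v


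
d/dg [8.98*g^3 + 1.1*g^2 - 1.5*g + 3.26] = 26.94*g^2 + 2.2*g - 1.5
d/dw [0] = 0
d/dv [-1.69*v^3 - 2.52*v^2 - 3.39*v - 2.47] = -5.07*v^2 - 5.04*v - 3.39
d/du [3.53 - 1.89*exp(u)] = -1.89*exp(u)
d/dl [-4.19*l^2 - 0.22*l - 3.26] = -8.38*l - 0.22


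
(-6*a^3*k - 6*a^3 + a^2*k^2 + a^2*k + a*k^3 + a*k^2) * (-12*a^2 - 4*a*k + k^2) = 72*a^5*k + 72*a^5 + 12*a^4*k^2 + 12*a^4*k - 22*a^3*k^3 - 22*a^3*k^2 - 3*a^2*k^4 - 3*a^2*k^3 + a*k^5 + a*k^4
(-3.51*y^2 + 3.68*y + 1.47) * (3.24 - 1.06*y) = 3.7206*y^3 - 15.2732*y^2 + 10.365*y + 4.7628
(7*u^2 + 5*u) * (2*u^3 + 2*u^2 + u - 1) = 14*u^5 + 24*u^4 + 17*u^3 - 2*u^2 - 5*u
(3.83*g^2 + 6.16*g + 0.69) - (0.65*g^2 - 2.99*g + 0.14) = 3.18*g^2 + 9.15*g + 0.55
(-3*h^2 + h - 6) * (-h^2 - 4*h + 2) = 3*h^4 + 11*h^3 - 4*h^2 + 26*h - 12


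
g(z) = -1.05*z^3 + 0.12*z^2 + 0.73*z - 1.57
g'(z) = -3.15*z^2 + 0.24*z + 0.73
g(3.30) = -35.59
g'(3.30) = -32.78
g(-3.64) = 48.00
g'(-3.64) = -41.88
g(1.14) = -2.14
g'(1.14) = -3.09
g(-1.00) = -1.13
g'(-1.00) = -2.66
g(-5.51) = 173.70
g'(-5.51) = -96.23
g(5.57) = -175.23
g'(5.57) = -95.66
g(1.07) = -1.94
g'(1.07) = -2.62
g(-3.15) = 30.14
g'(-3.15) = -31.28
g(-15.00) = 3558.23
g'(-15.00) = -711.62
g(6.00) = -219.67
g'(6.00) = -111.23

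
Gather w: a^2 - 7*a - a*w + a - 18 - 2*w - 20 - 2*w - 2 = a^2 - 6*a + w*(-a - 4) - 40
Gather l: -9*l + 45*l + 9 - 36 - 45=36*l - 72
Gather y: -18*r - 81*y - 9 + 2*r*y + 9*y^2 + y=-18*r + 9*y^2 + y*(2*r - 80) - 9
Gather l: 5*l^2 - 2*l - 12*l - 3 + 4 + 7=5*l^2 - 14*l + 8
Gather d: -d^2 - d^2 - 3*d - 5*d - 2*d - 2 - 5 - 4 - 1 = -2*d^2 - 10*d - 12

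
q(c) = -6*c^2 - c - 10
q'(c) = -12*c - 1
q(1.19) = -19.69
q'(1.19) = -15.28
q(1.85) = -32.38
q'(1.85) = -23.20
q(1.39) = -22.98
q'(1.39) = -17.68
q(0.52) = -12.14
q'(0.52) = -7.24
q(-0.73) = -12.47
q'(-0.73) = 7.76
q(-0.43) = -10.68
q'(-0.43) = 4.16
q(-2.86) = -56.22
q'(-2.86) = 33.32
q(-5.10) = -160.96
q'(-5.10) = 60.20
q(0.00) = -10.00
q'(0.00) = -1.00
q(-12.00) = -862.00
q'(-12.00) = 143.00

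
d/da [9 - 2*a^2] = -4*a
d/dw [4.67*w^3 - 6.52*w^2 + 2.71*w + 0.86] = 14.01*w^2 - 13.04*w + 2.71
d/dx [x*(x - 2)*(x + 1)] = 3*x^2 - 2*x - 2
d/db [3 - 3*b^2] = -6*b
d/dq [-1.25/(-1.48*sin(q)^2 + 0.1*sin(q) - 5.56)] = (0.125 - 3.7*sin(q))*cos(q)/(1.48*sin(q)^2 - 0.1*sin(q) + 5.56)^2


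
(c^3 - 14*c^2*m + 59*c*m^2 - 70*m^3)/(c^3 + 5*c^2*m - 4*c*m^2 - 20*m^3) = (c^2 - 12*c*m + 35*m^2)/(c^2 + 7*c*m + 10*m^2)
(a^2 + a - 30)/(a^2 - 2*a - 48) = (a - 5)/(a - 8)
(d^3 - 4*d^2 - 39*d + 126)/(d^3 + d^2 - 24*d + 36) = (d - 7)/(d - 2)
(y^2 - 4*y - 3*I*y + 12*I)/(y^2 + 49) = (y^2 - 4*y - 3*I*y + 12*I)/(y^2 + 49)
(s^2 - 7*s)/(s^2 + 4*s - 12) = s*(s - 7)/(s^2 + 4*s - 12)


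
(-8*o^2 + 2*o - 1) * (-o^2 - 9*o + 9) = 8*o^4 + 70*o^3 - 89*o^2 + 27*o - 9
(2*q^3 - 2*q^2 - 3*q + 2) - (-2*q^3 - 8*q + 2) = 4*q^3 - 2*q^2 + 5*q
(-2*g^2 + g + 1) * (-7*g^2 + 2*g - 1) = 14*g^4 - 11*g^3 - 3*g^2 + g - 1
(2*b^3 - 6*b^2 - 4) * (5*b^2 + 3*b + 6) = 10*b^5 - 24*b^4 - 6*b^3 - 56*b^2 - 12*b - 24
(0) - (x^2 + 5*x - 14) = -x^2 - 5*x + 14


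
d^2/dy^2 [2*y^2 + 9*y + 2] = 4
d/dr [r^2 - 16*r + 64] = 2*r - 16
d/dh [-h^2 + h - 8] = 1 - 2*h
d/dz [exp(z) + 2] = exp(z)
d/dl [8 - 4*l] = -4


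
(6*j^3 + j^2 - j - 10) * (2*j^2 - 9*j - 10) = 12*j^5 - 52*j^4 - 71*j^3 - 21*j^2 + 100*j + 100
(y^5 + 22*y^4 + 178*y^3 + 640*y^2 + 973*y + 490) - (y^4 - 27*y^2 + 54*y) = y^5 + 21*y^4 + 178*y^3 + 667*y^2 + 919*y + 490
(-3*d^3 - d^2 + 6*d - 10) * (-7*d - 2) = 21*d^4 + 13*d^3 - 40*d^2 + 58*d + 20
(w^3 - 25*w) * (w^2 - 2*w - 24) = w^5 - 2*w^4 - 49*w^3 + 50*w^2 + 600*w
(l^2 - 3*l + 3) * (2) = 2*l^2 - 6*l + 6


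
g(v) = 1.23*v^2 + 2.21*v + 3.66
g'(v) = 2.46*v + 2.21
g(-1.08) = 2.71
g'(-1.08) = -0.45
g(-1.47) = 3.07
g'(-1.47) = -1.41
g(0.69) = 5.77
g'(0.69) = 3.91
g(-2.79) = 7.07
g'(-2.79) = -4.65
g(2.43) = 16.29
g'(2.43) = 8.19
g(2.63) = 17.98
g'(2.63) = 8.68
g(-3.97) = 14.27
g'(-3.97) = -7.56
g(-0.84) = 2.67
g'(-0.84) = 0.14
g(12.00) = 207.30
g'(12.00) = 31.73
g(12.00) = 207.30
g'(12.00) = 31.73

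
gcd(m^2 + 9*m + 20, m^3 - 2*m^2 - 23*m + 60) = m + 5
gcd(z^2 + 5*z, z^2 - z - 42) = 1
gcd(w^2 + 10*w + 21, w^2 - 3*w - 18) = w + 3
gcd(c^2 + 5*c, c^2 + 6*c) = c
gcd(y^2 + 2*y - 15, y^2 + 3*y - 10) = y + 5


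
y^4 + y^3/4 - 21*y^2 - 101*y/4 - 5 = (y - 5)*(y + 1/4)*(y + 1)*(y + 4)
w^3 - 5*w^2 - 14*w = w*(w - 7)*(w + 2)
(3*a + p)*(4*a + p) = 12*a^2 + 7*a*p + p^2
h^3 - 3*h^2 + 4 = (h - 2)^2*(h + 1)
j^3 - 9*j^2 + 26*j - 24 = (j - 4)*(j - 3)*(j - 2)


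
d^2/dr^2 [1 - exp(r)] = -exp(r)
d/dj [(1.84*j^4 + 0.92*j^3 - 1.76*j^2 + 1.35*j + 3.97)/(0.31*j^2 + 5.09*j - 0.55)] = (1.1408*j^5 + 28.382*j^4 + 5.3176*j^3 - 10.8949*j^2 - 0.525399999999999*j - 20.9498)/(0.0961*j^4 + 3.1558*j^3 + 25.5671*j^2 - 5.599*j + 0.3025)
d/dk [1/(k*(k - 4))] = 2*(2 - k)/(k^2*(k^2 - 8*k + 16))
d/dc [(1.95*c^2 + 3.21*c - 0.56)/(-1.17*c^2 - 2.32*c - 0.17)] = (-0.7683*c^2 - 1.9734*c - 1.8449)/(1.3689*c^4 + 5.4288*c^3 + 5.7802*c^2 + 0.7888*c + 0.0289)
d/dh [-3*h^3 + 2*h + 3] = 2 - 9*h^2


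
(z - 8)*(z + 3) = z^2 - 5*z - 24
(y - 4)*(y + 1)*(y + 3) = y^3 - 13*y - 12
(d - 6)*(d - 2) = d^2 - 8*d + 12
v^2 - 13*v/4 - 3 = (v - 4)*(v + 3/4)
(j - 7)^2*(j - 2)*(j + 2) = j^4 - 14*j^3 + 45*j^2 + 56*j - 196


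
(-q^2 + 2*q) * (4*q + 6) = -4*q^3 + 2*q^2 + 12*q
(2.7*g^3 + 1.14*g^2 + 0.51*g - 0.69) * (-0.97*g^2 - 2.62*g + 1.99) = -2.619*g^5 - 8.1798*g^4 + 1.8915*g^3 + 1.6017*g^2 + 2.8227*g - 1.3731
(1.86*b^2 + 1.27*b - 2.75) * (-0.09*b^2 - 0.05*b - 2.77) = -0.1674*b^4 - 0.2073*b^3 - 4.9682*b^2 - 3.3804*b + 7.6175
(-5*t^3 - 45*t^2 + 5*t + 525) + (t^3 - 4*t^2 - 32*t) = -4*t^3 - 49*t^2 - 27*t + 525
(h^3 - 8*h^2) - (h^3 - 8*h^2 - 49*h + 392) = 49*h - 392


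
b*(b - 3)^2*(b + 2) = b^4 - 4*b^3 - 3*b^2 + 18*b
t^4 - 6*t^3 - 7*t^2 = t^2*(t - 7)*(t + 1)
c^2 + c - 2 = (c - 1)*(c + 2)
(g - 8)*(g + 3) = g^2 - 5*g - 24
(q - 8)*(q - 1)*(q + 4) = q^3 - 5*q^2 - 28*q + 32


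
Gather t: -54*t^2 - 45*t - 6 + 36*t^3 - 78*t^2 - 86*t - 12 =36*t^3 - 132*t^2 - 131*t - 18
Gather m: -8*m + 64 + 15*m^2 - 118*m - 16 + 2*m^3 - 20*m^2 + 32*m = 2*m^3 - 5*m^2 - 94*m + 48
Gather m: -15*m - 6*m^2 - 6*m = -6*m^2 - 21*m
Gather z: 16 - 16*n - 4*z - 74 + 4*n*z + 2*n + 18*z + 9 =-14*n + z*(4*n + 14) - 49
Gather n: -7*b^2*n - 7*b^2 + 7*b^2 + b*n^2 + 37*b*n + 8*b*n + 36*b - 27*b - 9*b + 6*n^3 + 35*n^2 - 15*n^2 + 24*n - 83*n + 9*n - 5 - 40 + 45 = 6*n^3 + n^2*(b + 20) + n*(-7*b^2 + 45*b - 50)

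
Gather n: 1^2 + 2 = 3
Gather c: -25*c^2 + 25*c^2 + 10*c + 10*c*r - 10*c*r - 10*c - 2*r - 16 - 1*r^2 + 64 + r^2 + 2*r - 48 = 0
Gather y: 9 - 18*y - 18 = -18*y - 9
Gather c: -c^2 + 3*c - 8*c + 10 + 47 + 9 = -c^2 - 5*c + 66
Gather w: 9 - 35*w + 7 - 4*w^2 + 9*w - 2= -4*w^2 - 26*w + 14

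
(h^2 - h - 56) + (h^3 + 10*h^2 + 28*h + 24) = h^3 + 11*h^2 + 27*h - 32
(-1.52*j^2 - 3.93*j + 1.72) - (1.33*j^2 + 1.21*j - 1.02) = -2.85*j^2 - 5.14*j + 2.74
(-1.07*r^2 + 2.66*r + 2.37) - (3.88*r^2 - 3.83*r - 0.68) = -4.95*r^2 + 6.49*r + 3.05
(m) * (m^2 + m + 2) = m^3 + m^2 + 2*m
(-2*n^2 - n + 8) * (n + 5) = -2*n^3 - 11*n^2 + 3*n + 40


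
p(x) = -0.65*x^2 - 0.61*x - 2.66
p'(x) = -1.3*x - 0.61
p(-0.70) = -2.55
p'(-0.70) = 0.30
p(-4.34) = -12.26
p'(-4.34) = 5.03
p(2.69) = -9.00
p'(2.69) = -4.11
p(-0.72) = -2.56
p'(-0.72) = 0.33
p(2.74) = -9.21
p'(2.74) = -4.17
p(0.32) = -2.92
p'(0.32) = -1.03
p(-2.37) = -4.87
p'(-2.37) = 2.47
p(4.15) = -16.39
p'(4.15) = -6.00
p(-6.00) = -22.40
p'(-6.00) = 7.19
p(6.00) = -29.72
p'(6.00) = -8.41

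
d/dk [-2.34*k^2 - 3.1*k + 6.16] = -4.68*k - 3.1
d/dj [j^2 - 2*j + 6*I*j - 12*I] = 2*j - 2 + 6*I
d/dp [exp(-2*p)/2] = -exp(-2*p)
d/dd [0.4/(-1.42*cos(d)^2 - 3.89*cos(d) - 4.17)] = -(1.136*cos(d) + 1.556)*sin(d)/(1.42*cos(d)^2 + 3.89*cos(d) + 4.17)^2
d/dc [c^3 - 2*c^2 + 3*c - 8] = 3*c^2 - 4*c + 3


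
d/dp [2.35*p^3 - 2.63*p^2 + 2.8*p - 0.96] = 7.05*p^2 - 5.26*p + 2.8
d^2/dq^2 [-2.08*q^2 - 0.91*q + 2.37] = -4.16000000000000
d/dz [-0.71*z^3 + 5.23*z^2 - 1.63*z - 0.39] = -2.13*z^2 + 10.46*z - 1.63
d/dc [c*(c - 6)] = 2*c - 6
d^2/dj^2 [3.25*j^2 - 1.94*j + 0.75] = 6.50000000000000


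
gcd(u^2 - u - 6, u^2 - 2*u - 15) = 1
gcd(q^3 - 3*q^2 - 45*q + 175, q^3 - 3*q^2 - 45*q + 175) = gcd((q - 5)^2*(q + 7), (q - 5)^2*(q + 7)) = q^3 - 3*q^2 - 45*q + 175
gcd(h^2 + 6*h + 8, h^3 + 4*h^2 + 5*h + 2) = h + 2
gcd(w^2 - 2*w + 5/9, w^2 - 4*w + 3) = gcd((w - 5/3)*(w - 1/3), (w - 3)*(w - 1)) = 1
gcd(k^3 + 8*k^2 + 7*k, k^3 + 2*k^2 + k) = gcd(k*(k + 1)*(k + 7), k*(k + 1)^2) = k^2 + k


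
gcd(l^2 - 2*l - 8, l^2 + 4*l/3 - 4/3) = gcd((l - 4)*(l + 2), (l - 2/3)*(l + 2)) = l + 2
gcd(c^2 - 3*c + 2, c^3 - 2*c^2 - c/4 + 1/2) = c - 2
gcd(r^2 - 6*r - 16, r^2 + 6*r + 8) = r + 2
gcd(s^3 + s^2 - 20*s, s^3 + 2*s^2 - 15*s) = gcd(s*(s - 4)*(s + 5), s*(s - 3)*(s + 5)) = s^2 + 5*s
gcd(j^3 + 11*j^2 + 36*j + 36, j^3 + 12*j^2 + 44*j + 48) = j^2 + 8*j + 12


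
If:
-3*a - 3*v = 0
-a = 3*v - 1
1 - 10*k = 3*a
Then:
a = -1/2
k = 1/4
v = 1/2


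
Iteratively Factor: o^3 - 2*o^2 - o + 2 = (o - 2)*(o^2 - 1) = (o - 2)*(o - 1)*(o + 1)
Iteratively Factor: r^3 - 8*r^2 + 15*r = (r - 5)*(r^2 - 3*r) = (r - 5)*(r - 3)*(r)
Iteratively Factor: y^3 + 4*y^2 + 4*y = (y + 2)*(y^2 + 2*y) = y*(y + 2)*(y + 2)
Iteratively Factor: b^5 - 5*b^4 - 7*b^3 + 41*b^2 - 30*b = (b)*(b^4 - 5*b^3 - 7*b^2 + 41*b - 30) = b*(b - 2)*(b^3 - 3*b^2 - 13*b + 15) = b*(b - 2)*(b - 1)*(b^2 - 2*b - 15) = b*(b - 2)*(b - 1)*(b + 3)*(b - 5)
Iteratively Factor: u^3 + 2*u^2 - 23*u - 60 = (u + 3)*(u^2 - u - 20) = (u + 3)*(u + 4)*(u - 5)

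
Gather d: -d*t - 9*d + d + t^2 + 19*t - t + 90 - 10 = d*(-t - 8) + t^2 + 18*t + 80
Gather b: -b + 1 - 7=-b - 6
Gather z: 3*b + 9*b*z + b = 9*b*z + 4*b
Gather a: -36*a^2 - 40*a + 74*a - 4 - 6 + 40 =-36*a^2 + 34*a + 30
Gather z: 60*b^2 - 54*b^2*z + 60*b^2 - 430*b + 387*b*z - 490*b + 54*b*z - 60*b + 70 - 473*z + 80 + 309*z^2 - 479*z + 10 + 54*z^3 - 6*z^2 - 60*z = 120*b^2 - 980*b + 54*z^3 + 303*z^2 + z*(-54*b^2 + 441*b - 1012) + 160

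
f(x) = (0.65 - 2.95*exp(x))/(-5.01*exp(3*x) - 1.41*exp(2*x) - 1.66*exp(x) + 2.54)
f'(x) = (0.65 - 2.95*exp(x))*(15.03*exp(3*x) + 2.82*exp(2*x) + 1.66*exp(x))/(-5.01*exp(3*x) - 1.41*exp(2*x) - 1.66*exp(x) + 2.54)^2 - 2.95*exp(x)/(-5.01*exp(3*x) - 1.41*exp(2*x) - 1.66*exp(x) + 2.54) = (-29.559*exp(3*x) + 5.61*exp(2*x) + 1.833*exp(x) - 6.414)*exp(x)/(25.1001*exp(6*x) + 14.1282*exp(5*x) + 18.6213*exp(4*x) - 20.7696*exp(3*x) - 4.4072*exp(2*x) - 8.4328*exp(x) + 6.4516)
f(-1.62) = 0.03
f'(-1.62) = -0.27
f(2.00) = 0.01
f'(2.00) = -0.02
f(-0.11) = 0.54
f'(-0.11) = -1.42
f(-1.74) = 0.06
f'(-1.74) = -0.22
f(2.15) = 0.01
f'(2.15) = -0.01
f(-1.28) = -0.09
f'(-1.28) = -0.49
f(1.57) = 0.02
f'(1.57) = -0.04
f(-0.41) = 2.02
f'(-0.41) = -18.02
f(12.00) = 0.00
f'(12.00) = 0.00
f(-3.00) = 0.21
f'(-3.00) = -0.05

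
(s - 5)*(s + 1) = s^2 - 4*s - 5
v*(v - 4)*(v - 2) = v^3 - 6*v^2 + 8*v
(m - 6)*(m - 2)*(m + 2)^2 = m^4 - 4*m^3 - 16*m^2 + 16*m + 48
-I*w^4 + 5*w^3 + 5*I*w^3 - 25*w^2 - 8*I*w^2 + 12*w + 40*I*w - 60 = (w - 5)*(w - 2*I)*(w + 6*I)*(-I*w + 1)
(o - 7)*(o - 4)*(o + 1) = o^3 - 10*o^2 + 17*o + 28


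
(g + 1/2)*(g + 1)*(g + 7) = g^3 + 17*g^2/2 + 11*g + 7/2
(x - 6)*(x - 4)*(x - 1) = x^3 - 11*x^2 + 34*x - 24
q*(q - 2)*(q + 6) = q^3 + 4*q^2 - 12*q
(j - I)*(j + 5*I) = j^2 + 4*I*j + 5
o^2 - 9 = (o - 3)*(o + 3)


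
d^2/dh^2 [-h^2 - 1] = -2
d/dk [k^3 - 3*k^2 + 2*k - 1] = 3*k^2 - 6*k + 2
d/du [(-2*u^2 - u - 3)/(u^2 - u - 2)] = (3*u^2 + 14*u - 1)/(u^4 - 2*u^3 - 3*u^2 + 4*u + 4)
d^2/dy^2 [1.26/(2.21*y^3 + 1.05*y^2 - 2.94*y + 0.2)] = (-(16.7076*y + 2.646)*(2.21*y^3 + 1.05*y^2 - 2.94*y + 0.2) + 1.26*(6.63*y^2 + 2.1*y - 2.94)*(13.26*y^2 + 4.2*y - 5.88))/(2.21*y^3 + 1.05*y^2 - 2.94*y + 0.2)^3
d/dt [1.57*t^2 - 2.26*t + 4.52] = 3.14*t - 2.26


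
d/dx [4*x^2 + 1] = 8*x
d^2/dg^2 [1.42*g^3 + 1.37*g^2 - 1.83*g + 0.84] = 8.52*g + 2.74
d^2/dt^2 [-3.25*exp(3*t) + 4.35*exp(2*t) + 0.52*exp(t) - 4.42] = (-29.25*exp(2*t) + 17.4*exp(t) + 0.52)*exp(t)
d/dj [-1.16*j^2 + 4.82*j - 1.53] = 4.82 - 2.32*j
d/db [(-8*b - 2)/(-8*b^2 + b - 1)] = 2*(-32*b^2 - 16*b + 5)/(64*b^4 - 16*b^3 + 17*b^2 - 2*b + 1)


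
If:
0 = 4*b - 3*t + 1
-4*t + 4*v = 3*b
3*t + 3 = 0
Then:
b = -1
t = -1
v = -7/4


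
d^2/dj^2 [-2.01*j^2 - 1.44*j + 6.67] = -4.02000000000000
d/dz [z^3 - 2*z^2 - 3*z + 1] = 3*z^2 - 4*z - 3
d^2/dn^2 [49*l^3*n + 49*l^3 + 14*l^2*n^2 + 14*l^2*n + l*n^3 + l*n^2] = 2*l*(14*l + 3*n + 1)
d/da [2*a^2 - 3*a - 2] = 4*a - 3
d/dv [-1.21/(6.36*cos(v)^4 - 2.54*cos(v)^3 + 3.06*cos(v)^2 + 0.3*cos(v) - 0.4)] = (-30.7824*cos(v)^3 + 9.2202*cos(v)^2 - 7.4052*cos(v) - 0.363)*sin(v)/(6.36*cos(v)^4 - 2.54*cos(v)^3 + 3.06*cos(v)^2 + 0.3*cos(v) - 0.4)^2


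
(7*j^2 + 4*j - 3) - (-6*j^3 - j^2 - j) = 6*j^3 + 8*j^2 + 5*j - 3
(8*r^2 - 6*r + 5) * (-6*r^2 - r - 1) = -48*r^4 + 28*r^3 - 32*r^2 + r - 5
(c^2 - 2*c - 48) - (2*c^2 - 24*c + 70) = -c^2 + 22*c - 118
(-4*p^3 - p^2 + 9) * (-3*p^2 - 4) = 12*p^5 + 3*p^4 + 16*p^3 - 23*p^2 - 36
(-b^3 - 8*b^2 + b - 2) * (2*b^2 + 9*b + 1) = -2*b^5 - 25*b^4 - 71*b^3 - 3*b^2 - 17*b - 2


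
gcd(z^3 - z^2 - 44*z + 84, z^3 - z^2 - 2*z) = z - 2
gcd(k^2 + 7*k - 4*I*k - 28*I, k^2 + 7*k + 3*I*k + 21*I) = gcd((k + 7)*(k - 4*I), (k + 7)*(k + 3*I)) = k + 7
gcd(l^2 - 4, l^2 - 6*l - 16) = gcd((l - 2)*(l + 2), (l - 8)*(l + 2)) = l + 2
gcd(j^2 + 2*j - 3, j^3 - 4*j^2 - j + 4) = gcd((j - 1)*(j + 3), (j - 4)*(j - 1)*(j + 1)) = j - 1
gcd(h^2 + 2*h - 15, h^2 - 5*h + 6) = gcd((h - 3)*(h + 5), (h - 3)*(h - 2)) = h - 3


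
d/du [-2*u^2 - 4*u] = -4*u - 4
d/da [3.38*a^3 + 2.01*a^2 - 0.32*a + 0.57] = 10.14*a^2 + 4.02*a - 0.32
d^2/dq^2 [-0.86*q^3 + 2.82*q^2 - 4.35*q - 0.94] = 5.64 - 5.16*q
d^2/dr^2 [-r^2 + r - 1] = -2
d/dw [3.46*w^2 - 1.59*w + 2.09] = 6.92*w - 1.59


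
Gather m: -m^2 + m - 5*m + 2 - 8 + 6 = -m^2 - 4*m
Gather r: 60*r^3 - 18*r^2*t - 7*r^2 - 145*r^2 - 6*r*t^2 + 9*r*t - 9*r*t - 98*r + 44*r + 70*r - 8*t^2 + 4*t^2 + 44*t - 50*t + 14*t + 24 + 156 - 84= 60*r^3 + r^2*(-18*t - 152) + r*(16 - 6*t^2) - 4*t^2 + 8*t + 96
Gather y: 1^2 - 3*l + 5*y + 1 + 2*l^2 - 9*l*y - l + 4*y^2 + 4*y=2*l^2 - 4*l + 4*y^2 + y*(9 - 9*l) + 2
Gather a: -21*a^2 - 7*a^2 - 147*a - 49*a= -28*a^2 - 196*a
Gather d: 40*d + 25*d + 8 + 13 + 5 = 65*d + 26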